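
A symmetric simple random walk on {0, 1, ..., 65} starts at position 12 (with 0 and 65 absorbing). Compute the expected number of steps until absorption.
E[τ | X_0 = 12] = 636

Let v_k = E[τ | X_0 = k]. Boundary: v_0 = v_65 = 0. Recurrence: v_k = 1 + (v_{k-1} + v_{k+1})/2 for 1 ≤ k ≤ 64. The particular solution to v_k − (v_{k-1} + v_{k+1})/2 = 1 is v_k = −k^2. Adding homogeneous solution A + B k and matching boundaries gives v_k = k (65 − k). Substituting k = 12: v_12 = 12 · 53 = 636.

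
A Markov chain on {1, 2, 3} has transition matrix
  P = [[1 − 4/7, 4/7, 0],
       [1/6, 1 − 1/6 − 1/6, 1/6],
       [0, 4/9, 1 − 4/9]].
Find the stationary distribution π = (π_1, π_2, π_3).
π = (7/40, 3/5, 9/40)

This is a birth-death chain on three states, which satisfies detailed balance: π_1 · P_{12} = π_2 · P_{21} and π_2 · P_{23} = π_3 · P_{32}.
From π_1 · 4/7 = π_2 · 1/6: π_2/π_1 = (4/7)/(1/6) = 24/7.
From π_2 · 1/6 = π_3 · 4/9: π_3/π_2 = (1/6)/(4/9) = 3/8.
Take π_1 proportional to 1; then unnormalized π = (1, 24/7, 9/7). Normalize by dividing by the sum 40/7:
  π = (7/40, 3/5, 9/40).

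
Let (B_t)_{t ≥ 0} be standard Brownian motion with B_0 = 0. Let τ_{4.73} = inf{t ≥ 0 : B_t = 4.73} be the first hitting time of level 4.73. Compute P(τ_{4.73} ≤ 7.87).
P(τ_{4.73} ≤ 7.87) = 2(1 − Φ(4.73/√7.87)) = 2(1 − Φ(1.6861)) ≈ 0.0918

By the reflection principle for standard BM, P(τ_b ≤ t) = 2 · P(B_t ≥ b). Since B_t ~ N(0, t), P(B_t ≥ 4.73) = 1 − Φ(4.73/√t) = 1 − Φ(4.73/√7.87) = 1 − Φ(1.6861) ≈ 0.04589. Doubling: P(τ_{4.73} ≤ 7.87) ≈ 2 · 0.04589 = 0.09178 ≈ 0.0918.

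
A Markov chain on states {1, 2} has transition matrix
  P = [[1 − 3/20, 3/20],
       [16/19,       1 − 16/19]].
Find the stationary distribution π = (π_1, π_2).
π_1 = 320/377, π_2 = 57/377

Solve πP = π with π_1 + π_2 = 1. From πP = π: π_1 · (1 − 3/20) + π_2 · 16/19 = π_1 ⇒ π_2 · 16/19 = π_1 · 3/20 ⇒ π_2/π_1 = (3/20)/(16/19) = 57/320. Together with π_1 + π_2 = 1:
  π_1 = (16/19)/(3/20 + 16/19) = (16/19)/(377/380) = 320/377,
  π_2 = (3/20)/(3/20 + 16/19) = (3/20)/(377/380) = 57/377.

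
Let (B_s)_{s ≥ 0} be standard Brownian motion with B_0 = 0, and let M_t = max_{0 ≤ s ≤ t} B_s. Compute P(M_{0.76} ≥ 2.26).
P(M_{0.76} ≥ 2.26) = 2·P(B_{0.76} ≥ 2.26) = 2(1 − Φ(2.26/√0.76)) ≈ 0.0095

By the reflection principle for Brownian motion, P(M_t ≥ a) = 2 · P(B_t ≥ a) for a ≥ 0. Since B_t ~ N(0, t), P(B_t ≥ 2.26) = 1 − Φ(2.26/√t) = 1 − Φ(2.26/√0.76) = 1 − Φ(2.5924). So
  P(M_{0.76} ≥ 2.26) = 2(1 − Φ(2.5924)) ≈ 0.0095.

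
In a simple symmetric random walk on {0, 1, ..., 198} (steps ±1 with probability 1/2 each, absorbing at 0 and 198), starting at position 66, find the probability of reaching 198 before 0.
P(hit 198 before 0) = 66/198 = 1/3

Let u_k = P(hit 198 before 0 | start at k). Then u_0 = 0, u_198 = 1, and u_k = u_{k-1}/2 + u_{k+1}/2 for 1 ≤ k ≤ 197. This harmonic recurrence is solved by u_k = k/198, giving u_66 = 66/198 = 1/3.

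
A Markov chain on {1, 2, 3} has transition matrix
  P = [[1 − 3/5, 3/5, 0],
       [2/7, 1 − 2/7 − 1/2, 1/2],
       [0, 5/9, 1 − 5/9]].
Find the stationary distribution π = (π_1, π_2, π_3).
π = (100/499, 210/499, 189/499)

This is a birth-death chain on three states, which satisfies detailed balance: π_1 · P_{12} = π_2 · P_{21} and π_2 · P_{23} = π_3 · P_{32}.
From π_1 · 3/5 = π_2 · 2/7: π_2/π_1 = (3/5)/(2/7) = 21/10.
From π_2 · 1/2 = π_3 · 5/9: π_3/π_2 = (1/2)/(5/9) = 9/10.
Take π_1 proportional to 1; then unnormalized π = (1, 21/10, 189/100). Normalize by dividing by the sum 499/100:
  π = (100/499, 210/499, 189/499).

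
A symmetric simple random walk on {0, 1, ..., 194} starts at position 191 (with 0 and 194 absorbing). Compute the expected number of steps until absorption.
E[τ | X_0 = 191] = 573

Let v_k = E[τ | X_0 = k]. Boundary: v_0 = v_194 = 0. Recurrence: v_k = 1 + (v_{k-1} + v_{k+1})/2 for 1 ≤ k ≤ 193. The particular solution to v_k − (v_{k-1} + v_{k+1})/2 = 1 is v_k = −k^2. Adding homogeneous solution A + B k and matching boundaries gives v_k = k (194 − k). Substituting k = 191: v_191 = 191 · 3 = 573.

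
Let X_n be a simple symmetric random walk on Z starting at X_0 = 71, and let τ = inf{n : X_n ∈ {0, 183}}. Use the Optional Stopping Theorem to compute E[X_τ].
E[X_τ] = 71

X_n is a martingale and τ is a bounded-mean stopping time (indeed τ is finite a.s. with bounded expectation since the walk is in a bounded region). By the OST, E[X_τ] = E[X_0] = 71. Equivalently: E[X_τ] = 183 · P(hit 183 first) + 0 · P(hit 0 first) = 183 · (71/183) = 71.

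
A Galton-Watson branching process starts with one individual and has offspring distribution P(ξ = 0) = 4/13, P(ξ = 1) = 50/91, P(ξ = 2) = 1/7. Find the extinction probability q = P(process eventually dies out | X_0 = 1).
q = 1

Mean offspring μ = 0·4/13 + 1·50/91 + 2·1/7 = 76/91 ≤ 1. For μ ≤ 1 with offspring not concentrated at 1, the Galton-Watson process goes extinct almost surely, so q = 1.
(Algebraic check: The pgf is f(s) = 4/13 + 50/91·s + 1/7·s². The extinction probability q is the smallest fixed point of f in [0, 1]. Setting s = f(s):
  1/7·s² + (50/91 − 1)·s + 4/13 = 0
  1/7·s² − (4/13 + 1/7)·s + 4/13 = 0
which factors as (s − 1)·(1/7·s − 4/13) = 0, giving roots s = 1 and s = (4/13)/(1/7) = 28/13. Since 28/13 ≥ 1, the smallest root in [0, 1] is s = 1.)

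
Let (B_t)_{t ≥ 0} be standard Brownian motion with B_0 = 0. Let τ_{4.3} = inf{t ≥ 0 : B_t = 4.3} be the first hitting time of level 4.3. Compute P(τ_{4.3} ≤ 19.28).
P(τ_{4.3} ≤ 19.28) = 2(1 − Φ(4.3/√19.28)) = 2(1 − Φ(0.9793)) ≈ 0.3274

By the reflection principle for standard BM, P(τ_b ≤ t) = 2 · P(B_t ≥ b). Since B_t ~ N(0, t), P(B_t ≥ 4.3) = 1 − Φ(4.3/√t) = 1 − Φ(4.3/√19.28) = 1 − Φ(0.9793) ≈ 0.16372. Doubling: P(τ_{4.3} ≤ 19.28) ≈ 2 · 0.16372 = 0.32744 ≈ 0.3274.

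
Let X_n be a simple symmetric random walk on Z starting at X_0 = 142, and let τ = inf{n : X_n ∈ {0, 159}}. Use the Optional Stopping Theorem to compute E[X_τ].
E[X_τ] = 142

X_n is a martingale and τ is a bounded-mean stopping time (indeed τ is finite a.s. with bounded expectation since the walk is in a bounded region). By the OST, E[X_τ] = E[X_0] = 142. Equivalently: E[X_τ] = 159 · P(hit 159 first) + 0 · P(hit 0 first) = 159 · (142/159) = 142.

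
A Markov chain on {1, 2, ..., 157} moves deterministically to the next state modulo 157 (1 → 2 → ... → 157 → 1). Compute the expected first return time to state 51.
E[T_51 | X_0 = 51] = 157

The chain cycles deterministically, so starting at state 51 it returns in exactly 157 steps. Equivalently, the stationary distribution is uniform π_j = 1/157 for every state j, so by Kac's formula E[T_51] = 1/π_51 = 157.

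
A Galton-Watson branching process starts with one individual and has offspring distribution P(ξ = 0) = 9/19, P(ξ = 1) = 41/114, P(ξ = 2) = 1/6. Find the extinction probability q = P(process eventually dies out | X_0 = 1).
q = 1

Mean offspring μ = 0·9/19 + 1·41/114 + 2·1/6 = 79/114 ≤ 1. For μ ≤ 1 with offspring not concentrated at 1, the Galton-Watson process goes extinct almost surely, so q = 1.
(Algebraic check: The pgf is f(s) = 9/19 + 41/114·s + 1/6·s². The extinction probability q is the smallest fixed point of f in [0, 1]. Setting s = f(s):
  1/6·s² + (41/114 − 1)·s + 9/19 = 0
  1/6·s² − (9/19 + 1/6)·s + 9/19 = 0
which factors as (s − 1)·(1/6·s − 9/19) = 0, giving roots s = 1 and s = (9/19)/(1/6) = 54/19. Since 54/19 ≥ 1, the smallest root in [0, 1] is s = 1.)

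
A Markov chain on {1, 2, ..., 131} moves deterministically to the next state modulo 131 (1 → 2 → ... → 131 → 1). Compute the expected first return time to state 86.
E[T_86 | X_0 = 86] = 131

The chain cycles deterministically, so starting at state 86 it returns in exactly 131 steps. Equivalently, the stationary distribution is uniform π_j = 1/131 for every state j, so by Kac's formula E[T_86] = 1/π_86 = 131.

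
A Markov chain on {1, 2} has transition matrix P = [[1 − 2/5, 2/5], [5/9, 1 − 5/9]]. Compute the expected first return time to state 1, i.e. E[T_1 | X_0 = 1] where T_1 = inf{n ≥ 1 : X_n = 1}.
E[T_1 | X_0 = 1] = 1/π_1 = 43/25

For an irreducible recurrent Markov chain with stationary distribution π, E[T_i | X_0 = i] = 1/π_i (Kac's formula). Here π_1 = (5/9)/(2/5 + 5/9) = (5/9)/(43/45) = 25/43, so E[T_1 | X_0 = 1] = 1/π_1 = (2/5 + 5/9)/(5/9) = (43/45)/(5/9) = 43/25.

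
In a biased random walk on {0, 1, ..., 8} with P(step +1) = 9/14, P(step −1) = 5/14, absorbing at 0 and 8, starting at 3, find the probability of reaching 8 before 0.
P(hit 8 before 0) = (1 − (5/9)^3) / (1 − (5/9)^8) = 8916399/10664024

Let u_k denote P(reach 8 before 0 | start at k). Boundary: u_0 = 0, u_8 = 1. Recurrence: u_k = 9/14·u_{k+1} + 5/14·u_{k-1} for 1 ≤ k ≤ 7. Try u_k = A + B·r^k with r = q/p = (5/14)/(9/14) = 5/9. Substitution satisfies the recurrence; boundary conditions give:
  u_k = (1 − r^k) / (1 − r^N) = (1 − (5/9)^3) / (1 − (5/9)^8) = 8916399/10664024.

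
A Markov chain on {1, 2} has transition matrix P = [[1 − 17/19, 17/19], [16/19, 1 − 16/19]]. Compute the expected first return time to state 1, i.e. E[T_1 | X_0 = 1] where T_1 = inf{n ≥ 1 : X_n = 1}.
E[T_1 | X_0 = 1] = 1/π_1 = 33/16

For an irreducible recurrent Markov chain with stationary distribution π, E[T_i | X_0 = i] = 1/π_i (Kac's formula). Here π_1 = (16/19)/(17/19 + 16/19) = (16/19)/(33/19) = 16/33, so E[T_1 | X_0 = 1] = 1/π_1 = (17/19 + 16/19)/(16/19) = (33/19)/(16/19) = 33/16.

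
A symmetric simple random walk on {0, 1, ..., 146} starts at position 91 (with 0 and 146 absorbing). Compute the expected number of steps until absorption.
E[τ | X_0 = 91] = 5005

Let v_k = E[τ | X_0 = k]. Boundary: v_0 = v_146 = 0. Recurrence: v_k = 1 + (v_{k-1} + v_{k+1})/2 for 1 ≤ k ≤ 145. The particular solution to v_k − (v_{k-1} + v_{k+1})/2 = 1 is v_k = −k^2. Adding homogeneous solution A + B k and matching boundaries gives v_k = k (146 − k). Substituting k = 91: v_91 = 91 · 55 = 5005.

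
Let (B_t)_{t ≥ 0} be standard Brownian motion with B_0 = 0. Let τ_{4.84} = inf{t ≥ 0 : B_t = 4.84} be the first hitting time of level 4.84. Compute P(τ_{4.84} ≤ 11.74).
P(τ_{4.84} ≤ 11.74) = 2(1 − Φ(4.84/√11.74)) = 2(1 − Φ(1.4126)) ≈ 0.1578

By the reflection principle for standard BM, P(τ_b ≤ t) = 2 · P(B_t ≥ b). Since B_t ~ N(0, t), P(B_t ≥ 4.84) = 1 − Φ(4.84/√t) = 1 − Φ(4.84/√11.74) = 1 − Φ(1.4126) ≈ 0.07889. Doubling: P(τ_{4.84} ≤ 11.74) ≈ 2 · 0.07889 = 0.15778 ≈ 0.1578.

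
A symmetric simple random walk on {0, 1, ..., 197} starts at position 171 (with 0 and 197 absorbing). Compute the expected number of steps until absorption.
E[τ | X_0 = 171] = 4446

Let v_k = E[τ | X_0 = k]. Boundary: v_0 = v_197 = 0. Recurrence: v_k = 1 + (v_{k-1} + v_{k+1})/2 for 1 ≤ k ≤ 196. The particular solution to v_k − (v_{k-1} + v_{k+1})/2 = 1 is v_k = −k^2. Adding homogeneous solution A + B k and matching boundaries gives v_k = k (197 − k). Substituting k = 171: v_171 = 171 · 26 = 4446.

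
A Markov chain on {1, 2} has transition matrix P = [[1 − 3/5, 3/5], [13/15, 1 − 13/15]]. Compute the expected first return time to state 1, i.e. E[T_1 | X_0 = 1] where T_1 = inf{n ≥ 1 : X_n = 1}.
E[T_1 | X_0 = 1] = 1/π_1 = 22/13

For an irreducible recurrent Markov chain with stationary distribution π, E[T_i | X_0 = i] = 1/π_i (Kac's formula). Here π_1 = (13/15)/(3/5 + 13/15) = (13/15)/(22/15) = 13/22, so E[T_1 | X_0 = 1] = 1/π_1 = (3/5 + 13/15)/(13/15) = (22/15)/(13/15) = 22/13.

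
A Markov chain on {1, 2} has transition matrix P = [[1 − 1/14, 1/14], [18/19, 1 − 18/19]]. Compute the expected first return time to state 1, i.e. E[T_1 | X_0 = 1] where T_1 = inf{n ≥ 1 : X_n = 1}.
E[T_1 | X_0 = 1] = 1/π_1 = 271/252

For an irreducible recurrent Markov chain with stationary distribution π, E[T_i | X_0 = i] = 1/π_i (Kac's formula). Here π_1 = (18/19)/(1/14 + 18/19) = (18/19)/(271/266) = 252/271, so E[T_1 | X_0 = 1] = 1/π_1 = (1/14 + 18/19)/(18/19) = (271/266)/(18/19) = 271/252.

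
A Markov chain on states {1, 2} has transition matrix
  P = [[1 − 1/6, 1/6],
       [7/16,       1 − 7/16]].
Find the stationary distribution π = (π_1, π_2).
π_1 = 21/29, π_2 = 8/29

Solve πP = π with π_1 + π_2 = 1. From πP = π: π_1 · (1 − 1/6) + π_2 · 7/16 = π_1 ⇒ π_2 · 7/16 = π_1 · 1/6 ⇒ π_2/π_1 = (1/6)/(7/16) = 8/21. Together with π_1 + π_2 = 1:
  π_1 = (7/16)/(1/6 + 7/16) = (7/16)/(29/48) = 21/29,
  π_2 = (1/6)/(1/6 + 7/16) = (1/6)/(29/48) = 8/29.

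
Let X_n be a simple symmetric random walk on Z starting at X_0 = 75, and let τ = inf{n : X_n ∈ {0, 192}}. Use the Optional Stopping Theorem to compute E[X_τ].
E[X_τ] = 75

X_n is a martingale and τ is a bounded-mean stopping time (indeed τ is finite a.s. with bounded expectation since the walk is in a bounded region). By the OST, E[X_τ] = E[X_0] = 75. Equivalently: E[X_τ] = 192 · P(hit 192 first) + 0 · P(hit 0 first) = 192 · (75/192) = 75.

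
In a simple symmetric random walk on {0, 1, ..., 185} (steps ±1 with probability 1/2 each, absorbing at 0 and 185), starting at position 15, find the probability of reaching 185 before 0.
P(hit 185 before 0) = 15/185 = 3/37

Let u_k = P(hit 185 before 0 | start at k). Then u_0 = 0, u_185 = 1, and u_k = u_{k-1}/2 + u_{k+1}/2 for 1 ≤ k ≤ 184. This harmonic recurrence is solved by u_k = k/185, giving u_15 = 15/185 = 3/37.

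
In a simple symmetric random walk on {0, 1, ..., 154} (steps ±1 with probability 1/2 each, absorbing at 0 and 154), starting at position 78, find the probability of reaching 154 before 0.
P(hit 154 before 0) = 78/154 = 39/77

Let u_k = P(hit 154 before 0 | start at k). Then u_0 = 0, u_154 = 1, and u_k = u_{k-1}/2 + u_{k+1}/2 for 1 ≤ k ≤ 153. This harmonic recurrence is solved by u_k = k/154, giving u_78 = 78/154 = 39/77.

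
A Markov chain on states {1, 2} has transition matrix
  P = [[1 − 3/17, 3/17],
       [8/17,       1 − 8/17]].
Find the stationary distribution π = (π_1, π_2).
π_1 = 8/11, π_2 = 3/11

Solve πP = π with π_1 + π_2 = 1. From πP = π: π_1 · (1 − 3/17) + π_2 · 8/17 = π_1 ⇒ π_2 · 8/17 = π_1 · 3/17 ⇒ π_2/π_1 = (3/17)/(8/17) = 3/8. Together with π_1 + π_2 = 1:
  π_1 = (8/17)/(3/17 + 8/17) = (8/17)/(11/17) = 8/11,
  π_2 = (3/17)/(3/17 + 8/17) = (3/17)/(11/17) = 3/11.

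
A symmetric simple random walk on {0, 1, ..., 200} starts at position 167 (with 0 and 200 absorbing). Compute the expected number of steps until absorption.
E[τ | X_0 = 167] = 5511

Let v_k = E[τ | X_0 = k]. Boundary: v_0 = v_200 = 0. Recurrence: v_k = 1 + (v_{k-1} + v_{k+1})/2 for 1 ≤ k ≤ 199. The particular solution to v_k − (v_{k-1} + v_{k+1})/2 = 1 is v_k = −k^2. Adding homogeneous solution A + B k and matching boundaries gives v_k = k (200 − k). Substituting k = 167: v_167 = 167 · 33 = 5511.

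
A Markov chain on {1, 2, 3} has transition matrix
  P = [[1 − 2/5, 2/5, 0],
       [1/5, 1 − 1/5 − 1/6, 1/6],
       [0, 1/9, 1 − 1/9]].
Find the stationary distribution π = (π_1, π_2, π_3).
π = (1/6, 1/3, 1/2)

This is a birth-death chain on three states, which satisfies detailed balance: π_1 · P_{12} = π_2 · P_{21} and π_2 · P_{23} = π_3 · P_{32}.
From π_1 · 2/5 = π_2 · 1/5: π_2/π_1 = (2/5)/(1/5) = 2.
From π_2 · 1/6 = π_3 · 1/9: π_3/π_2 = (1/6)/(1/9) = 3/2.
Take π_1 proportional to 1; then unnormalized π = (1, 2, 3). Normalize by dividing by the sum 6:
  π = (1/6, 1/3, 1/2).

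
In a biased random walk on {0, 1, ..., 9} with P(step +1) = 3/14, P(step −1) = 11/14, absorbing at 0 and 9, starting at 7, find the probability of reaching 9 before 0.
P(hit 9 before 0) = (1 − (11/3)^7) / (1 − (11/3)^9) = 21920607/294741001

Let u_k denote P(reach 9 before 0 | start at k). Boundary: u_0 = 0, u_9 = 1. Recurrence: u_k = 3/14·u_{k+1} + 11/14·u_{k-1} for 1 ≤ k ≤ 8. Try u_k = A + B·r^k with r = q/p = (11/14)/(3/14) = 11/3. Substitution satisfies the recurrence; boundary conditions give:
  u_k = (1 − r^k) / (1 − r^N) = (1 − (11/3)^7) / (1 − (11/3)^9) = 21920607/294741001.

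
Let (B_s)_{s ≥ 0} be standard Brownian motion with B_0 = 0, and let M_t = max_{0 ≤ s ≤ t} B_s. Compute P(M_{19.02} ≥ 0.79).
P(M_{19.02} ≥ 0.79) = 2·P(B_{19.02} ≥ 0.79) = 2(1 − Φ(0.79/√19.02)) ≈ 0.8563

By the reflection principle for Brownian motion, P(M_t ≥ a) = 2 · P(B_t ≥ a) for a ≥ 0. Since B_t ~ N(0, t), P(B_t ≥ 0.79) = 1 − Φ(0.79/√t) = 1 − Φ(0.79/√19.02) = 1 − Φ(0.1811). So
  P(M_{19.02} ≥ 0.79) = 2(1 − Φ(0.1811)) ≈ 0.8563.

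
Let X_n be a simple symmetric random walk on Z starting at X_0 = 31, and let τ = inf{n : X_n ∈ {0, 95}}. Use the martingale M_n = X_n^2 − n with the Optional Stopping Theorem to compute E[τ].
E[τ] = 1984

M_n = X_n^2 − n is a martingale (since E[X_{n+1}^2 | F_n] = X_n^2 + 1). By OST (τ has finite mean in a bounded region), E[M_τ] = E[M_0] = X_0^2 − 0 = 31^2 = 961. Also E[M_τ] = E[X_τ^2] − E[τ]. The walk exits at 0 or 95, with P(hit 95 first) = 31/95, so E[X_τ^2] = 95^2 · 31/95 + 0 = 2945. Thus E[τ] = E[X_τ^2] − E[M_τ] = 2945 − 961 = 1984 = 31(95 − 31) = 1984.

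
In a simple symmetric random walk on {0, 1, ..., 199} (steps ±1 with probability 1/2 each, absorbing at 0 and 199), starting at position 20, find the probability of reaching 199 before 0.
P(hit 199 before 0) = 20/199

Let u_k = P(hit 199 before 0 | start at k). Then u_0 = 0, u_199 = 1, and u_k = u_{k-1}/2 + u_{k+1}/2 for 1 ≤ k ≤ 198. This harmonic recurrence is solved by u_k = k/199, giving u_20 = 20/199.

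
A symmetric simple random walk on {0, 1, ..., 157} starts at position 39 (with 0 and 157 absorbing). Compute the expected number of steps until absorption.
E[τ | X_0 = 39] = 4602

Let v_k = E[τ | X_0 = k]. Boundary: v_0 = v_157 = 0. Recurrence: v_k = 1 + (v_{k-1} + v_{k+1})/2 for 1 ≤ k ≤ 156. The particular solution to v_k − (v_{k-1} + v_{k+1})/2 = 1 is v_k = −k^2. Adding homogeneous solution A + B k and matching boundaries gives v_k = k (157 − k). Substituting k = 39: v_39 = 39 · 118 = 4602.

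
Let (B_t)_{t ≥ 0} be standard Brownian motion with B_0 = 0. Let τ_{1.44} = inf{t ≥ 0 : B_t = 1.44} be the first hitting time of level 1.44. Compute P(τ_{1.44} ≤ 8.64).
P(τ_{1.44} ≤ 8.64) = 2(1 − Φ(1.44/√8.64)) = 2(1 − Φ(0.4899)) ≈ 0.6242

By the reflection principle for standard BM, P(τ_b ≤ t) = 2 · P(B_t ≥ b). Since B_t ~ N(0, t), P(B_t ≥ 1.44) = 1 − Φ(1.44/√t) = 1 − Φ(1.44/√8.64) = 1 − Φ(0.4899) ≈ 0.31210. Doubling: P(τ_{1.44} ≤ 8.64) ≈ 2 · 0.31210 = 0.62420 ≈ 0.6242.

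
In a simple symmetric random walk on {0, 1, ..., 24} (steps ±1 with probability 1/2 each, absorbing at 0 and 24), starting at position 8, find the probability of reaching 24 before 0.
P(hit 24 before 0) = 8/24 = 1/3

Let u_k = P(hit 24 before 0 | start at k). Then u_0 = 0, u_24 = 1, and u_k = u_{k-1}/2 + u_{k+1}/2 for 1 ≤ k ≤ 23. This harmonic recurrence is solved by u_k = k/24, giving u_8 = 8/24 = 1/3.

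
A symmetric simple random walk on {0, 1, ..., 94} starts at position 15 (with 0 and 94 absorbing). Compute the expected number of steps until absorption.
E[τ | X_0 = 15] = 1185

Let v_k = E[τ | X_0 = k]. Boundary: v_0 = v_94 = 0. Recurrence: v_k = 1 + (v_{k-1} + v_{k+1})/2 for 1 ≤ k ≤ 93. The particular solution to v_k − (v_{k-1} + v_{k+1})/2 = 1 is v_k = −k^2. Adding homogeneous solution A + B k and matching boundaries gives v_k = k (94 − k). Substituting k = 15: v_15 = 15 · 79 = 1185.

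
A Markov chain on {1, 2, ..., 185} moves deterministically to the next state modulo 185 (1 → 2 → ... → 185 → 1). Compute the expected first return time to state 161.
E[T_161 | X_0 = 161] = 185

The chain cycles deterministically, so starting at state 161 it returns in exactly 185 steps. Equivalently, the stationary distribution is uniform π_j = 1/185 for every state j, so by Kac's formula E[T_161] = 1/π_161 = 185.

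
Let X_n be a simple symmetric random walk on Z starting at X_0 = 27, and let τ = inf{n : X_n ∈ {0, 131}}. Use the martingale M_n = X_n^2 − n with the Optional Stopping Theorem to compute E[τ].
E[τ] = 2808

M_n = X_n^2 − n is a martingale (since E[X_{n+1}^2 | F_n] = X_n^2 + 1). By OST (τ has finite mean in a bounded region), E[M_τ] = E[M_0] = X_0^2 − 0 = 27^2 = 729. Also E[M_τ] = E[X_τ^2] − E[τ]. The walk exits at 0 or 131, with P(hit 131 first) = 27/131, so E[X_τ^2] = 131^2 · 27/131 + 0 = 3537. Thus E[τ] = E[X_τ^2] − E[M_τ] = 3537 − 729 = 2808 = 27(131 − 27) = 2808.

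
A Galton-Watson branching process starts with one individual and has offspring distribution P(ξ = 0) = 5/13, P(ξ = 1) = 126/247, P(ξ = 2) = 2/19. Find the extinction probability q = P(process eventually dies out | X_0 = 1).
q = 1

Mean offspring μ = 0·5/13 + 1·126/247 + 2·2/19 = 178/247 ≤ 1. For μ ≤ 1 with offspring not concentrated at 1, the Galton-Watson process goes extinct almost surely, so q = 1.
(Algebraic check: The pgf is f(s) = 5/13 + 126/247·s + 2/19·s². The extinction probability q is the smallest fixed point of f in [0, 1]. Setting s = f(s):
  2/19·s² + (126/247 − 1)·s + 5/13 = 0
  2/19·s² − (5/13 + 2/19)·s + 5/13 = 0
which factors as (s − 1)·(2/19·s − 5/13) = 0, giving roots s = 1 and s = (5/13)/(2/19) = 95/26. Since 95/26 ≥ 1, the smallest root in [0, 1] is s = 1.)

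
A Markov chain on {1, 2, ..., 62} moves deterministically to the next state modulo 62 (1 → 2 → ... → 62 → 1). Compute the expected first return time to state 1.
E[T_1 | X_0 = 1] = 62

The chain cycles deterministically, so starting at state 1 it returns in exactly 62 steps. Equivalently, the stationary distribution is uniform π_j = 1/62 for every state j, so by Kac's formula E[T_1] = 1/π_1 = 62.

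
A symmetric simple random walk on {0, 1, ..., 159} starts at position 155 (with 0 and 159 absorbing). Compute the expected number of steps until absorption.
E[τ | X_0 = 155] = 620

Let v_k = E[τ | X_0 = k]. Boundary: v_0 = v_159 = 0. Recurrence: v_k = 1 + (v_{k-1} + v_{k+1})/2 for 1 ≤ k ≤ 158. The particular solution to v_k − (v_{k-1} + v_{k+1})/2 = 1 is v_k = −k^2. Adding homogeneous solution A + B k and matching boundaries gives v_k = k (159 − k). Substituting k = 155: v_155 = 155 · 4 = 620.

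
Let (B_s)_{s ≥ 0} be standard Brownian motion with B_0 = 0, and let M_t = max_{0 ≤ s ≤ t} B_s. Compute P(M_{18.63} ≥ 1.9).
P(M_{18.63} ≥ 1.9) = 2·P(B_{18.63} ≥ 1.9) = 2(1 − Φ(1.9/√18.63)) ≈ 0.6598

By the reflection principle for Brownian motion, P(M_t ≥ a) = 2 · P(B_t ≥ a) for a ≥ 0. Since B_t ~ N(0, t), P(B_t ≥ 1.9) = 1 − Φ(1.9/√t) = 1 − Φ(1.9/√18.63) = 1 − Φ(0.4402). So
  P(M_{18.63} ≥ 1.9) = 2(1 − Φ(0.4402)) ≈ 0.6598.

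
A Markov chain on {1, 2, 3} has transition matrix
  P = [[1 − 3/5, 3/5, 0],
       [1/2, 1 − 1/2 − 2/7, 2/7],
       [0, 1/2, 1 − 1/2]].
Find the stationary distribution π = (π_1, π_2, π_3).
π = (35/101, 42/101, 24/101)

This is a birth-death chain on three states, which satisfies detailed balance: π_1 · P_{12} = π_2 · P_{21} and π_2 · P_{23} = π_3 · P_{32}.
From π_1 · 3/5 = π_2 · 1/2: π_2/π_1 = (3/5)/(1/2) = 6/5.
From π_2 · 2/7 = π_3 · 1/2: π_3/π_2 = (2/7)/(1/2) = 4/7.
Take π_1 proportional to 1; then unnormalized π = (1, 6/5, 24/35). Normalize by dividing by the sum 101/35:
  π = (35/101, 42/101, 24/101).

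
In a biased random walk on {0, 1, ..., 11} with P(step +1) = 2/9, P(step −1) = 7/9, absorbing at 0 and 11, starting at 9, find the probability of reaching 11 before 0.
P(hit 11 before 0) = (1 − (7/2)^9) / (1 − (7/2)^11) = 32282476/395464939

Let u_k denote P(reach 11 before 0 | start at k). Boundary: u_0 = 0, u_11 = 1. Recurrence: u_k = 2/9·u_{k+1} + 7/9·u_{k-1} for 1 ≤ k ≤ 10. Try u_k = A + B·r^k with r = q/p = (7/9)/(2/9) = 7/2. Substitution satisfies the recurrence; boundary conditions give:
  u_k = (1 − r^k) / (1 − r^N) = (1 − (7/2)^9) / (1 − (7/2)^11) = 32282476/395464939.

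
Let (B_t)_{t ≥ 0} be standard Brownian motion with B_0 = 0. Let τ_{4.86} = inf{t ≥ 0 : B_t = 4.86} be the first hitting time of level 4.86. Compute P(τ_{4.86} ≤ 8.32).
P(τ_{4.86} ≤ 8.32) = 2(1 − Φ(4.86/√8.32)) = 2(1 − Φ(1.6849)) ≈ 0.0920

By the reflection principle for standard BM, P(τ_b ≤ t) = 2 · P(B_t ≥ b). Since B_t ~ N(0, t), P(B_t ≥ 4.86) = 1 − Φ(4.86/√t) = 1 − Φ(4.86/√8.32) = 1 − Φ(1.6849) ≈ 0.04600. Doubling: P(τ_{4.86} ≤ 8.32) ≈ 2 · 0.04600 = 0.09200 ≈ 0.0920.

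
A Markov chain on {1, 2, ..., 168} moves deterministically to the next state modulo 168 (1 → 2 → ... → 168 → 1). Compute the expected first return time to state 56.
E[T_56 | X_0 = 56] = 168

The chain cycles deterministically, so starting at state 56 it returns in exactly 168 steps. Equivalently, the stationary distribution is uniform π_j = 1/168 for every state j, so by Kac's formula E[T_56] = 1/π_56 = 168.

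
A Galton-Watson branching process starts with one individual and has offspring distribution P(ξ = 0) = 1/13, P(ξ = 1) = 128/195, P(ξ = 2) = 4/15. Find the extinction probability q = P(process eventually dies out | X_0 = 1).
q = 15/52

The pgf is f(s) = 1/13 + 128/195·s + 4/15·s². The extinction probability q is the smallest fixed point of f in [0, 1]. Setting s = f(s):
  4/15·s² + (128/195 − 1)·s + 1/13 = 0
  4/15·s² − (1/13 + 4/15)·s + 1/13 = 0
which factors as (s − 1)·(4/15·s − 1/13) = 0, giving roots s = 1 and s = (1/13)/(4/15) = 15/52.
Mean offspring μ = 128/195 + 2·4/15 = 232/195 > 1 (supercritical), so q < 1. The extinction probability is the smaller root: q = (1/13)/(4/15) = 15/52.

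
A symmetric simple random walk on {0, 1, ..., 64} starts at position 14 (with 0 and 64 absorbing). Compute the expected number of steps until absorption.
E[τ | X_0 = 14] = 700

Let v_k = E[τ | X_0 = k]. Boundary: v_0 = v_64 = 0. Recurrence: v_k = 1 + (v_{k-1} + v_{k+1})/2 for 1 ≤ k ≤ 63. The particular solution to v_k − (v_{k-1} + v_{k+1})/2 = 1 is v_k = −k^2. Adding homogeneous solution A + B k and matching boundaries gives v_k = k (64 − k). Substituting k = 14: v_14 = 14 · 50 = 700.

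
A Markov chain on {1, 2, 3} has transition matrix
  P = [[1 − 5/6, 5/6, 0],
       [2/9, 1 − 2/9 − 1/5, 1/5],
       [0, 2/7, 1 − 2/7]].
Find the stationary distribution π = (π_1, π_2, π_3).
π = (8/59, 30/59, 21/59)

This is a birth-death chain on three states, which satisfies detailed balance: π_1 · P_{12} = π_2 · P_{21} and π_2 · P_{23} = π_3 · P_{32}.
From π_1 · 5/6 = π_2 · 2/9: π_2/π_1 = (5/6)/(2/9) = 15/4.
From π_2 · 1/5 = π_3 · 2/7: π_3/π_2 = (1/5)/(2/7) = 7/10.
Take π_1 proportional to 1; then unnormalized π = (1, 15/4, 21/8). Normalize by dividing by the sum 59/8:
  π = (8/59, 30/59, 21/59).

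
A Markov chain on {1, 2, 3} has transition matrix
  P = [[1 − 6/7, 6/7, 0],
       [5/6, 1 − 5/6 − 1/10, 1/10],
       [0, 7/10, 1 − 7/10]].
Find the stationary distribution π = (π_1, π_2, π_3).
π = (245/533, 252/533, 36/533)

This is a birth-death chain on three states, which satisfies detailed balance: π_1 · P_{12} = π_2 · P_{21} and π_2 · P_{23} = π_3 · P_{32}.
From π_1 · 6/7 = π_2 · 5/6: π_2/π_1 = (6/7)/(5/6) = 36/35.
From π_2 · 1/10 = π_3 · 7/10: π_3/π_2 = (1/10)/(7/10) = 1/7.
Take π_1 proportional to 1; then unnormalized π = (1, 36/35, 36/245). Normalize by dividing by the sum 533/245:
  π = (245/533, 252/533, 36/533).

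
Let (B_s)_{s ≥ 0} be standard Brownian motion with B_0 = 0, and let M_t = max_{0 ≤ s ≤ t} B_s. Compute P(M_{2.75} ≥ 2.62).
P(M_{2.75} ≥ 2.62) = 2·P(B_{2.75} ≥ 2.62) = 2(1 − Φ(2.62/√2.75)) ≈ 0.1141

By the reflection principle for Brownian motion, P(M_t ≥ a) = 2 · P(B_t ≥ a) for a ≥ 0. Since B_t ~ N(0, t), P(B_t ≥ 2.62) = 1 − Φ(2.62/√t) = 1 − Φ(2.62/√2.75) = 1 − Φ(1.5799). So
  P(M_{2.75} ≥ 2.62) = 2(1 − Φ(1.5799)) ≈ 0.1141.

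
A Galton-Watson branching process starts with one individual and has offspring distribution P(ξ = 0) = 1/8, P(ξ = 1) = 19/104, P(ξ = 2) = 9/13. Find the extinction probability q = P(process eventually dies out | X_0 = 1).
q = 13/72

The pgf is f(s) = 1/8 + 19/104·s + 9/13·s². The extinction probability q is the smallest fixed point of f in [0, 1]. Setting s = f(s):
  9/13·s² + (19/104 − 1)·s + 1/8 = 0
  9/13·s² − (1/8 + 9/13)·s + 1/8 = 0
which factors as (s − 1)·(9/13·s − 1/8) = 0, giving roots s = 1 and s = (1/8)/(9/13) = 13/72.
Mean offspring μ = 19/104 + 2·9/13 = 163/104 > 1 (supercritical), so q < 1. The extinction probability is the smaller root: q = (1/8)/(9/13) = 13/72.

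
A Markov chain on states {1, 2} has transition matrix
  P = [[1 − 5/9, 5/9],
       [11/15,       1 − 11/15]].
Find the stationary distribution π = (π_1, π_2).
π_1 = 33/58, π_2 = 25/58

Solve πP = π with π_1 + π_2 = 1. From πP = π: π_1 · (1 − 5/9) + π_2 · 11/15 = π_1 ⇒ π_2 · 11/15 = π_1 · 5/9 ⇒ π_2/π_1 = (5/9)/(11/15) = 25/33. Together with π_1 + π_2 = 1:
  π_1 = (11/15)/(5/9 + 11/15) = (11/15)/(58/45) = 33/58,
  π_2 = (5/9)/(5/9 + 11/15) = (5/9)/(58/45) = 25/58.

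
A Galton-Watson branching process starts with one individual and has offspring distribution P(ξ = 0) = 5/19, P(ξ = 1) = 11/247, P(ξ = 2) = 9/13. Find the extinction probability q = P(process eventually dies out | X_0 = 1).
q = 65/171

The pgf is f(s) = 5/19 + 11/247·s + 9/13·s². The extinction probability q is the smallest fixed point of f in [0, 1]. Setting s = f(s):
  9/13·s² + (11/247 − 1)·s + 5/19 = 0
  9/13·s² − (5/19 + 9/13)·s + 5/19 = 0
which factors as (s − 1)·(9/13·s − 5/19) = 0, giving roots s = 1 and s = (5/19)/(9/13) = 65/171.
Mean offspring μ = 11/247 + 2·9/13 = 353/247 > 1 (supercritical), so q < 1. The extinction probability is the smaller root: q = (5/19)/(9/13) = 65/171.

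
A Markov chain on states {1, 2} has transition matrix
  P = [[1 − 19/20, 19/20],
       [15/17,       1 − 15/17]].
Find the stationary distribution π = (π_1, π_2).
π_1 = 300/623, π_2 = 323/623

Solve πP = π with π_1 + π_2 = 1. From πP = π: π_1 · (1 − 19/20) + π_2 · 15/17 = π_1 ⇒ π_2 · 15/17 = π_1 · 19/20 ⇒ π_2/π_1 = (19/20)/(15/17) = 323/300. Together with π_1 + π_2 = 1:
  π_1 = (15/17)/(19/20 + 15/17) = (15/17)/(623/340) = 300/623,
  π_2 = (19/20)/(19/20 + 15/17) = (19/20)/(623/340) = 323/623.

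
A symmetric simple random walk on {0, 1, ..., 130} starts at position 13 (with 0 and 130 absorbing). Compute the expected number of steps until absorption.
E[τ | X_0 = 13] = 1521

Let v_k = E[τ | X_0 = k]. Boundary: v_0 = v_130 = 0. Recurrence: v_k = 1 + (v_{k-1} + v_{k+1})/2 for 1 ≤ k ≤ 129. The particular solution to v_k − (v_{k-1} + v_{k+1})/2 = 1 is v_k = −k^2. Adding homogeneous solution A + B k and matching boundaries gives v_k = k (130 − k). Substituting k = 13: v_13 = 13 · 117 = 1521.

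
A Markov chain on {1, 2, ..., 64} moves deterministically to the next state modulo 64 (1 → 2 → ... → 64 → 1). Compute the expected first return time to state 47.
E[T_47 | X_0 = 47] = 64

The chain cycles deterministically, so starting at state 47 it returns in exactly 64 steps. Equivalently, the stationary distribution is uniform π_j = 1/64 for every state j, so by Kac's formula E[T_47] = 1/π_47 = 64.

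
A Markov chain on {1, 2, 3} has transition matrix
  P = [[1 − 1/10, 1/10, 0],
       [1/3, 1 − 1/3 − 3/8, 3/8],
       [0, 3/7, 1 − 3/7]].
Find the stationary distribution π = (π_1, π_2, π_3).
π = (16/25, 24/125, 21/125)

This is a birth-death chain on three states, which satisfies detailed balance: π_1 · P_{12} = π_2 · P_{21} and π_2 · P_{23} = π_3 · P_{32}.
From π_1 · 1/10 = π_2 · 1/3: π_2/π_1 = (1/10)/(1/3) = 3/10.
From π_2 · 3/8 = π_3 · 3/7: π_3/π_2 = (3/8)/(3/7) = 7/8.
Take π_1 proportional to 1; then unnormalized π = (1, 3/10, 21/80). Normalize by dividing by the sum 25/16:
  π = (16/25, 24/125, 21/125).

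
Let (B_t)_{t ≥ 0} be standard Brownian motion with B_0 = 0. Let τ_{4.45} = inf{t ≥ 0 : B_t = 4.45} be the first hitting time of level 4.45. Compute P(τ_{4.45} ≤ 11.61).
P(τ_{4.45} ≤ 11.61) = 2(1 − Φ(4.45/√11.61)) = 2(1 − Φ(1.3060)) ≈ 0.1916

By the reflection principle for standard BM, P(τ_b ≤ t) = 2 · P(B_t ≥ b). Since B_t ~ N(0, t), P(B_t ≥ 4.45) = 1 − Φ(4.45/√t) = 1 − Φ(4.45/√11.61) = 1 − Φ(1.3060) ≈ 0.09578. Doubling: P(τ_{4.45} ≤ 11.61) ≈ 2 · 0.09578 = 0.19156 ≈ 0.1916.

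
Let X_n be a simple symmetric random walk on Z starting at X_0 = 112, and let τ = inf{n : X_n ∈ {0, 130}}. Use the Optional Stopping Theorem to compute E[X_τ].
E[X_τ] = 112

X_n is a martingale and τ is a bounded-mean stopping time (indeed τ is finite a.s. with bounded expectation since the walk is in a bounded region). By the OST, E[X_τ] = E[X_0] = 112. Equivalently: E[X_τ] = 130 · P(hit 130 first) + 0 · P(hit 0 first) = 130 · (112/130) = 112.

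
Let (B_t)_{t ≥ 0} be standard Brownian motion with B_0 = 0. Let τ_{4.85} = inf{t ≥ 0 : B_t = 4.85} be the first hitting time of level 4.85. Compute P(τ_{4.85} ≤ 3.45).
P(τ_{4.85} ≤ 3.45) = 2(1 − Φ(4.85/√3.45)) = 2(1 − Φ(2.6112)) ≈ 0.0090

By the reflection principle for standard BM, P(τ_b ≤ t) = 2 · P(B_t ≥ b). Since B_t ~ N(0, t), P(B_t ≥ 4.85) = 1 − Φ(4.85/√t) = 1 − Φ(4.85/√3.45) = 1 − Φ(2.6112) ≈ 0.00451. Doubling: P(τ_{4.85} ≤ 3.45) ≈ 2 · 0.00451 = 0.00902 ≈ 0.0090.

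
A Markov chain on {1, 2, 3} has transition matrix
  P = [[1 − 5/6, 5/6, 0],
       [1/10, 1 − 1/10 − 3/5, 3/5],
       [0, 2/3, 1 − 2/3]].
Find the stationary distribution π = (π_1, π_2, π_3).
π = (6/101, 50/101, 45/101)

This is a birth-death chain on three states, which satisfies detailed balance: π_1 · P_{12} = π_2 · P_{21} and π_2 · P_{23} = π_3 · P_{32}.
From π_1 · 5/6 = π_2 · 1/10: π_2/π_1 = (5/6)/(1/10) = 25/3.
From π_2 · 3/5 = π_3 · 2/3: π_3/π_2 = (3/5)/(2/3) = 9/10.
Take π_1 proportional to 1; then unnormalized π = (1, 25/3, 15/2). Normalize by dividing by the sum 101/6:
  π = (6/101, 50/101, 45/101).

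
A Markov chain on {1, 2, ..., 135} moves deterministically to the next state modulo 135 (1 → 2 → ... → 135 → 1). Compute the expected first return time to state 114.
E[T_114 | X_0 = 114] = 135

The chain cycles deterministically, so starting at state 114 it returns in exactly 135 steps. Equivalently, the stationary distribution is uniform π_j = 1/135 for every state j, so by Kac's formula E[T_114] = 1/π_114 = 135.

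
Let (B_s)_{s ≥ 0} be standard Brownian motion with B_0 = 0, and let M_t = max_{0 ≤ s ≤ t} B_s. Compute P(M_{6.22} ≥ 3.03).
P(M_{6.22} ≥ 3.03) = 2·P(B_{6.22} ≥ 3.03) = 2(1 − Φ(3.03/√6.22)) ≈ 0.2244

By the reflection principle for Brownian motion, P(M_t ≥ a) = 2 · P(B_t ≥ a) for a ≥ 0. Since B_t ~ N(0, t), P(B_t ≥ 3.03) = 1 − Φ(3.03/√t) = 1 − Φ(3.03/√6.22) = 1 − Φ(1.2149). So
  P(M_{6.22} ≥ 3.03) = 2(1 − Φ(1.2149)) ≈ 0.2244.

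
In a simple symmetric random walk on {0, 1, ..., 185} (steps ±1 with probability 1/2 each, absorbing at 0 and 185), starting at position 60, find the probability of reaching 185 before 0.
P(hit 185 before 0) = 60/185 = 12/37

Let u_k = P(hit 185 before 0 | start at k). Then u_0 = 0, u_185 = 1, and u_k = u_{k-1}/2 + u_{k+1}/2 for 1 ≤ k ≤ 184. This harmonic recurrence is solved by u_k = k/185, giving u_60 = 60/185 = 12/37.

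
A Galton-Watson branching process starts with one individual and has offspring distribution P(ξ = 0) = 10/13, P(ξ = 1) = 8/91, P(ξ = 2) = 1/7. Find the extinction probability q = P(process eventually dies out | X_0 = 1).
q = 1

Mean offspring μ = 0·10/13 + 1·8/91 + 2·1/7 = 34/91 ≤ 1. For μ ≤ 1 with offspring not concentrated at 1, the Galton-Watson process goes extinct almost surely, so q = 1.
(Algebraic check: The pgf is f(s) = 10/13 + 8/91·s + 1/7·s². The extinction probability q is the smallest fixed point of f in [0, 1]. Setting s = f(s):
  1/7·s² + (8/91 − 1)·s + 10/13 = 0
  1/7·s² − (10/13 + 1/7)·s + 10/13 = 0
which factors as (s − 1)·(1/7·s − 10/13) = 0, giving roots s = 1 and s = (10/13)/(1/7) = 70/13. Since 70/13 ≥ 1, the smallest root in [0, 1] is s = 1.)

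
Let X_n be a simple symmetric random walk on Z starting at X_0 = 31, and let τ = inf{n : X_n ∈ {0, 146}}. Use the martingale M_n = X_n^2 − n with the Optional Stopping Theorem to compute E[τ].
E[τ] = 3565

M_n = X_n^2 − n is a martingale (since E[X_{n+1}^2 | F_n] = X_n^2 + 1). By OST (τ has finite mean in a bounded region), E[M_τ] = E[M_0] = X_0^2 − 0 = 31^2 = 961. Also E[M_τ] = E[X_τ^2] − E[τ]. The walk exits at 0 or 146, with P(hit 146 first) = 31/146, so E[X_τ^2] = 146^2 · 31/146 + 0 = 4526. Thus E[τ] = E[X_τ^2] − E[M_τ] = 4526 − 961 = 3565 = 31(146 − 31) = 3565.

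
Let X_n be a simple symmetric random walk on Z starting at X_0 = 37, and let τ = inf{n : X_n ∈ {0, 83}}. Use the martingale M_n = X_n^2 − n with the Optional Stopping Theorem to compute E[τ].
E[τ] = 1702

M_n = X_n^2 − n is a martingale (since E[X_{n+1}^2 | F_n] = X_n^2 + 1). By OST (τ has finite mean in a bounded region), E[M_τ] = E[M_0] = X_0^2 − 0 = 37^2 = 1369. Also E[M_τ] = E[X_τ^2] − E[τ]. The walk exits at 0 or 83, with P(hit 83 first) = 37/83, so E[X_τ^2] = 83^2 · 37/83 + 0 = 3071. Thus E[τ] = E[X_τ^2] − E[M_τ] = 3071 − 1369 = 1702 = 37(83 − 37) = 1702.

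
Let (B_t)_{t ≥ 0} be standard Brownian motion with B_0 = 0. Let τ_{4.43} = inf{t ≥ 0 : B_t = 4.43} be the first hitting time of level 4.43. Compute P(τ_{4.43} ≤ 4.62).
P(τ_{4.43} ≤ 4.62) = 2(1 − Φ(4.43/√4.62)) = 2(1 − Φ(2.0610)) ≈ 0.0393

By the reflection principle for standard BM, P(τ_b ≤ t) = 2 · P(B_t ≥ b). Since B_t ~ N(0, t), P(B_t ≥ 4.43) = 1 − Φ(4.43/√t) = 1 − Φ(4.43/√4.62) = 1 − Φ(2.0610) ≈ 0.01965. Doubling: P(τ_{4.43} ≤ 4.62) ≈ 2 · 0.01965 = 0.03930 ≈ 0.0393.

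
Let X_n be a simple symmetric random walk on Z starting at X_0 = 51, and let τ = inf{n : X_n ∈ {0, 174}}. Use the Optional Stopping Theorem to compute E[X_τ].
E[X_τ] = 51

X_n is a martingale and τ is a bounded-mean stopping time (indeed τ is finite a.s. with bounded expectation since the walk is in a bounded region). By the OST, E[X_τ] = E[X_0] = 51. Equivalently: E[X_τ] = 174 · P(hit 174 first) + 0 · P(hit 0 first) = 174 · (51/174) = 51.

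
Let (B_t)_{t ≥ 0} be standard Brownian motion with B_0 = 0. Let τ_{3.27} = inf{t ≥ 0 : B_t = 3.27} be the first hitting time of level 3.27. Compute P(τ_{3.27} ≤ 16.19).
P(τ_{3.27} ≤ 16.19) = 2(1 − Φ(3.27/√16.19)) = 2(1 − Φ(0.8127)) ≈ 0.4164

By the reflection principle for standard BM, P(τ_b ≤ t) = 2 · P(B_t ≥ b). Since B_t ~ N(0, t), P(B_t ≥ 3.27) = 1 − Φ(3.27/√t) = 1 − Φ(3.27/√16.19) = 1 − Φ(0.8127) ≈ 0.20820. Doubling: P(τ_{3.27} ≤ 16.19) ≈ 2 · 0.20820 = 0.41640 ≈ 0.4164.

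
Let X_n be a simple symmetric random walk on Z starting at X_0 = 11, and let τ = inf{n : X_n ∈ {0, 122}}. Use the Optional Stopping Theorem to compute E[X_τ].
E[X_τ] = 11

X_n is a martingale and τ is a bounded-mean stopping time (indeed τ is finite a.s. with bounded expectation since the walk is in a bounded region). By the OST, E[X_τ] = E[X_0] = 11. Equivalently: E[X_τ] = 122 · P(hit 122 first) + 0 · P(hit 0 first) = 122 · (11/122) = 11.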